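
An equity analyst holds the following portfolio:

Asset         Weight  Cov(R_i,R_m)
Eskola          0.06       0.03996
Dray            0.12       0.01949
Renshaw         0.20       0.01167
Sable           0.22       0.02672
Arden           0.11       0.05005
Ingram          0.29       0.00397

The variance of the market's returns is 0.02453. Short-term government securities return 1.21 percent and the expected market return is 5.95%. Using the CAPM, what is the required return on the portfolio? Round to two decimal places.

β_Eskola = 0.03996 / 0.02453 = 1.6290
β_Dray = 0.01949 / 0.02453 = 0.7945
β_Renshaw = 0.01167 / 0.02453 = 0.4757
β_Sable = 0.02672 / 0.02453 = 1.0893
β_Arden = 0.05005 / 0.02453 = 2.0404
β_Ingram = 0.00397 / 0.02453 = 0.1618
β_P = Σ w_i β_i = 0.06×1.6290 + 0.12×0.7945 + 0.20×0.4757 + 0.22×1.0893 + 0.11×2.0404 + 0.29×0.1618 = 0.7992
MRP = 5.95% − 1.21% = 4.74%
E(R_P) = R_f + β_P × MRP = 1.21% + 0.7992 × 4.74% = 5.00%

5.00%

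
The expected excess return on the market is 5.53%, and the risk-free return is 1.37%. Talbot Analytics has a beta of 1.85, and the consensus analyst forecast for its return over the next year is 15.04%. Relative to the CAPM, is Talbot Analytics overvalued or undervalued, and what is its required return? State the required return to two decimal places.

Undervalued; required return 11.60%

Required return = R_f + β·MRP = 1.37% + 1.85 × 5.53% = 11.60%
Forecast 15.04% > required 11.60% → the stock plots above the SML → undervalued.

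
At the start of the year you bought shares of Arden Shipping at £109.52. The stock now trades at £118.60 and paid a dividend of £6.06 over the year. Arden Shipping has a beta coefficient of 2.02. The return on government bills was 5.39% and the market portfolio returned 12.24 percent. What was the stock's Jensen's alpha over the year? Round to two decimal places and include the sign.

Realised HPR = (P1 + D1 − P0) / P0 = (118.60 + 6.06 − 109.52) / 109.52 = 15.14 / 109.52 = 13.8240%
MRP = 12.24% − 5.39% = 6.85%
CAPM required = R_f + β·MRP = 5.39% + 2.02 × 6.85% = 19.2270%
α = realised − required = 13.8240% − 19.2270% = -5.40%

-5.40%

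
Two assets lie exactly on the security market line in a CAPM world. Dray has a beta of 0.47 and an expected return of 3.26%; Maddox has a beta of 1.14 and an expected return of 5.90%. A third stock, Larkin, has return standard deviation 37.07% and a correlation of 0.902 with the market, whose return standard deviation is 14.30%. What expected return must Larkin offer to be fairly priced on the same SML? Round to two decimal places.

MRP = (5.90% − 3.26%) / (1.14 − 0.47) = 3.9403%
R_f = 3.26% − 0.47 × 3.9403% = 1.4081%
β_Larkin = ρ·σ_i/σ_m = 0.902 × 37.07 / 14.30 = 2.3383
E(R_Larkin) = R_f + β × MRP = 1.4081% + 2.3383 × 3.9403% = 10.62%

10.62%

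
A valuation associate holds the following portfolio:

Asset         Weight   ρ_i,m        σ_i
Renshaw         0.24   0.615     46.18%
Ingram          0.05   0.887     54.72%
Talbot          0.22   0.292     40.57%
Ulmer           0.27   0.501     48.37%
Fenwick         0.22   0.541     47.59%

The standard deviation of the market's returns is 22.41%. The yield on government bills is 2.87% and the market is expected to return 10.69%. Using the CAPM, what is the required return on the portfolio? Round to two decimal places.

β_Renshaw = 0.615 × 46.18% / 22.41% = 1.2673
β_Ingram = 0.887 × 54.72% / 22.41% = 2.1658
β_Talbot = 0.292 × 40.57% / 22.41% = 0.5286
β_Ulmer = 0.501 × 48.37% / 22.41% = 1.0814
β_Fenwick = 0.541 × 47.59% / 22.41% = 1.1489
β_P = Σ w_i β_i = 0.24×1.2673 + 0.05×2.1658 + 0.22×0.5286 + 0.27×1.0814 + 0.22×1.1489 = 1.0735
MRP = 10.69% − 2.87% = 7.82%
E(R_P) = R_f + β_P × MRP = 2.87% + 1.0735 × 7.82% = 11.26%

11.26%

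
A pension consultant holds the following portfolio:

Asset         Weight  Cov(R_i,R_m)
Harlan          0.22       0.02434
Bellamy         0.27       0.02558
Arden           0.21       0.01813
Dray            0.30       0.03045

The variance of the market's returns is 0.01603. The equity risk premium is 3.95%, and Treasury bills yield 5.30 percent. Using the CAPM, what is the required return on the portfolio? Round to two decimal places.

β_Harlan = 0.02434 / 0.01603 = 1.5184
β_Bellamy = 0.02558 / 0.01603 = 1.5958
β_Arden = 0.01813 / 0.01603 = 1.1310
β_Dray = 0.03045 / 0.01603 = 1.8996
β_P = Σ w_i β_i = 0.22×1.5184 + 0.27×1.5958 + 0.21×1.1310 + 0.30×1.8996 = 1.5723
E(R_P) = R_f + β_P × MRP = 5.30% + 1.5723 × 3.95% = 11.51%

11.51%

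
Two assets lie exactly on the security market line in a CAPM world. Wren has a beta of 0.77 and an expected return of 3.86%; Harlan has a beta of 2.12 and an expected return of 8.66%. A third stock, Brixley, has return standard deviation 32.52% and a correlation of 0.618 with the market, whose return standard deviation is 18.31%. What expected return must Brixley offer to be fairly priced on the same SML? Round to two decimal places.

5.02%

MRP = (8.66% − 3.86%) / (2.12 − 0.77) = 3.5556%
R_f = 3.86% − 0.77 × 3.5556% = 1.1222%
β_Brixley = ρ·σ_i/σ_m = 0.618 × 32.52 / 18.31 = 1.0976
E(R_Brixley) = R_f + β × MRP = 1.1222% + 1.0976 × 3.5556% = 5.02%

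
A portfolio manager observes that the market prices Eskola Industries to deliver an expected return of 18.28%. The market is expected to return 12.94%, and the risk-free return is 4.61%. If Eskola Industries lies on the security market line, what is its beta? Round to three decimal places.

MRP = 12.94% − 4.61% = 8.33%
β = (E(R) − R_f) / MRP = (18.28% − 4.61%) / 8.33% = 13.67% / 8.33% = 1.641

1.641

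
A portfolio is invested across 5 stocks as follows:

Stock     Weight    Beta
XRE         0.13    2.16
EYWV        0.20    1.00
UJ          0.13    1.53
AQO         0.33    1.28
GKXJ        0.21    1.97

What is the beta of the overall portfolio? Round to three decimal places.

1.516

β_P = Σ w_i β_i = 0.13×2.16 + 0.20×1.00 + 0.13×1.53 + 0.33×1.28 + 0.21×1.97 = 1.5158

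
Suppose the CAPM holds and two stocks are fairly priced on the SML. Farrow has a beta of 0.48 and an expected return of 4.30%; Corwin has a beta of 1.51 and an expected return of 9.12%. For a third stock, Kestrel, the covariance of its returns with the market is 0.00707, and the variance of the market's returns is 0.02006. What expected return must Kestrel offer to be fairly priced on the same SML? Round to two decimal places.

MRP = (9.12% − 4.30%) / (1.51 − 0.48) = 4.6796%
R_f = 4.30% − 0.48 × 4.6796% = 2.0538%
β_Kestrel = Cov / Var(R_m) = 0.00707 / 0.02006 = 0.3524
E(R_Kestrel) = R_f + β × MRP = 2.0538% + 0.3524 × 4.6796% = 3.70%

3.70%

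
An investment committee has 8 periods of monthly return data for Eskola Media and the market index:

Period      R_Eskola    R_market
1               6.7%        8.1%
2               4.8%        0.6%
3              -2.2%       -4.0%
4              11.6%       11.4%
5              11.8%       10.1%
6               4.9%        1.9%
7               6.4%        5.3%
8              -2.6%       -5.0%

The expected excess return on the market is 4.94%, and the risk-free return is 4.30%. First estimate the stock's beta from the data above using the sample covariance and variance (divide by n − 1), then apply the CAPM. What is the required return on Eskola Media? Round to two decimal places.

8.45%

Mean R_i = (6.7 + 4.8 − 2.2 + 11.6 + 11.8 + 4.9 + 6.4 − 2.6) / 8 = 5.1750%
Mean R_m = (8.1 + 0.6 − 4.0 + 11.4 + 10.1 + 1.9 + 5.3 − 5.0) / 8 = 3.5500%
Σ(R_i − R̄_i)(R_m − R̄_m) = 226.6300  ⇒  Cov = 226.6300 / 7 = 32.3757
Σ(R_m − R̄_m)² = 269.8200  ⇒  Var(R_m) = 269.8200 / 7 = 38.5457
β = Cov / Var(R_m) = 32.3757 / 38.5457 = 0.8399
E(R) = R_f + β × MRP = 4.30% + 0.8399 × 4.94% = 8.45%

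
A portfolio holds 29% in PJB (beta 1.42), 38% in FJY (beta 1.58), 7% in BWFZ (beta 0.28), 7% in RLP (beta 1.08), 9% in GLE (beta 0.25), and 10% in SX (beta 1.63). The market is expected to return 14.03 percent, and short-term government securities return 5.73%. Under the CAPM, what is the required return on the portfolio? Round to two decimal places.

β_P = Σ w_i β_i = 0.29×1.42 + 0.38×1.58 + 0.07×0.28 + 0.07×1.08 + 0.09×0.25 + 0.10×1.63 = 1.2929
MRP = 14.03% − 5.73% = 8.30%
E(R_P) = R_f + β_P × MRP = 5.73% + 1.2929 × 8.30% = 16.46%

16.46%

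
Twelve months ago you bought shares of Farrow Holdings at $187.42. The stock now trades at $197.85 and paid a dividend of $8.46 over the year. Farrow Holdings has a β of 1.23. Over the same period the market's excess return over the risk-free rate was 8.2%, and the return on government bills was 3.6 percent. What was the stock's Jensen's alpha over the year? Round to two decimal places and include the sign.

Realised HPR = (P1 + D1 − P0) / P0 = (197.85 + 8.46 − 187.42) / 187.42 = 18.89 / 187.42 = 10.0790%
CAPM required = R_f + β·MRP = 3.6% + 1.23 × 8.2% = 13.6860%
α = realised − required = 10.0790% − 13.6860% = -3.61%

-3.61%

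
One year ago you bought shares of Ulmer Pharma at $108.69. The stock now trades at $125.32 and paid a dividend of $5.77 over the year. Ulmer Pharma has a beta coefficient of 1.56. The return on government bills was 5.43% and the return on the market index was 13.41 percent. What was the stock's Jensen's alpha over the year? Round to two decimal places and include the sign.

Realised HPR = (P1 + D1 − P0) / P0 = (125.32 + 5.77 − 108.69) / 108.69 = 22.40 / 108.69 = 20.6091%
MRP = 13.41% − 5.43% = 7.98%
CAPM required = R_f + β·MRP = 5.43% + 1.56 × 7.98% = 17.8788%
α = realised − required = 20.6091% − 17.8788% = +2.73%

+2.73%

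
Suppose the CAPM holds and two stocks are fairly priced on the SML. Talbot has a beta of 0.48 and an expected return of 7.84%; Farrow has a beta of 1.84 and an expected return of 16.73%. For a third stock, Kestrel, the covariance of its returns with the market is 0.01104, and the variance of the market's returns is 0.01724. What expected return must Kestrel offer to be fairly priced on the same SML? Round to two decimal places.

MRP = (16.73% − 7.84%) / (1.84 − 0.48) = 6.5368%
R_f = 7.84% − 0.48 × 6.5368% = 4.7023%
β_Kestrel = Cov / Var(R_m) = 0.01104 / 0.01724 = 0.6404
E(R_Kestrel) = R_f + β × MRP = 4.7023% + 0.6404 × 6.5368% = 8.89%

8.89%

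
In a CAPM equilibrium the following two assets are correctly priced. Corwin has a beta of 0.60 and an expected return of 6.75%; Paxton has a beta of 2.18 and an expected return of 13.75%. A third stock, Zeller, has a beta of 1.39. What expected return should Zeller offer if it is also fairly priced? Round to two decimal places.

10.25%

MRP (SML slope) = (13.75% − 6.75%) / (2.18 − 0.60) = 7.00% / 1.58 = 4.4304%
R_f (intercept) = 6.75% − 0.60 × 4.4304% = 4.0918%
E(R_Zeller) = R_f + β × MRP = 4.0918% + 1.39 × 4.4304% = 10.25%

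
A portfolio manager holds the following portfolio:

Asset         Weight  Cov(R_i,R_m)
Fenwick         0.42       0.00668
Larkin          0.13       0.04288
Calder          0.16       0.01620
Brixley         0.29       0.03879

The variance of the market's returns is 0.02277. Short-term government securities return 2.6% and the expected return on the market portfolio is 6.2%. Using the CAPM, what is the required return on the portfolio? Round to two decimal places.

β_Fenwick = 0.00668 / 0.02277 = 0.2934
β_Larkin = 0.04288 / 0.02277 = 1.8832
β_Calder = 0.01620 / 0.02277 = 0.7115
β_Brixley = 0.03879 / 0.02277 = 1.7036
β_P = Σ w_i β_i = 0.42×0.2934 + 0.13×1.8832 + 0.16×0.7115 + 0.29×1.7036 = 0.9759
MRP = 6.2% − 2.6% = 3.60%
E(R_P) = R_f + β_P × MRP = 2.6% + 0.9759 × 3.6% = 6.11%

6.11%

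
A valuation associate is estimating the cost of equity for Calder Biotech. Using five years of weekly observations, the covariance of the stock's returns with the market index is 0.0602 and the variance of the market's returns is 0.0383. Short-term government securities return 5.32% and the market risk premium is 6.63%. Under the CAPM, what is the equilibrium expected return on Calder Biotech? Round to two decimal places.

β = Cov(R_i, R_m) / Var(R_m) = 0.0602 / 0.0383 = 1.5718
E(R) = R_f + β × MRP = 5.32% + 1.5718 × 6.63% = 15.74%

15.74%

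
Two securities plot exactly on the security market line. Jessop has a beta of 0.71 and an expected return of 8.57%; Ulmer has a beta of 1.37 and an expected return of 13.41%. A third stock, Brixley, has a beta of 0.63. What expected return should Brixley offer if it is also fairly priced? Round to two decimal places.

7.98%

MRP (SML slope) = (13.41% − 8.57%) / (1.37 − 0.71) = 4.84% / 0.66 = 7.3333%
R_f (intercept) = 8.57% − 0.71 × 7.3333% = 3.3634%
E(R_Brixley) = R_f + β × MRP = 3.3634% + 0.63 × 7.3333% = 7.98%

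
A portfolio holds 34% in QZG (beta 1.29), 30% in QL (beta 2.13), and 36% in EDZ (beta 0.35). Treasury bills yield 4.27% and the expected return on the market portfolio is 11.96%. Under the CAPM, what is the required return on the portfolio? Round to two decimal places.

β_P = Σ w_i β_i = 0.34×1.29 + 0.30×2.13 + 0.36×0.35 = 1.2036
MRP = 11.96% − 4.27% = 7.69%
E(R_P) = R_f + β_P × MRP = 4.27% + 1.2036 × 7.69% = 13.53%

13.53%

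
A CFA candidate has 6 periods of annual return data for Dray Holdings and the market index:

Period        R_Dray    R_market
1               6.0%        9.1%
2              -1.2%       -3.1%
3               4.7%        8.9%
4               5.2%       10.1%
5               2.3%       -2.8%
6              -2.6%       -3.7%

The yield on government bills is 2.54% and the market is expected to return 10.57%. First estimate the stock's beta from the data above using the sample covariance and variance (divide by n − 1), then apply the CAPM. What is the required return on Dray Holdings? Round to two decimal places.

6.30%

Mean R_i = (6.0 − 1.2 + 4.7 + 5.2 + 2.3 − 2.6) / 6 = 2.4000%
Mean R_m = (9.1 − 3.1 + 8.9 + 10.1 − 2.8 − 3.7) / 6 = 3.0833%
Σ(R_i − R̄_i)(R_m − R̄_m) = 111.4500  ⇒  Cov = 111.4500 / 5 = 22.2900
Σ(R_m − R̄_m)² = 238.1283  ⇒  Var(R_m) = 238.1283 / 5 = 47.6257
β = Cov / Var(R_m) = 22.2900 / 47.6257 = 0.4680
MRP = 10.57% − 2.54% = 8.03%
E(R) = R_f + β × MRP = 2.54% + 0.4680 × 8.03% = 6.30%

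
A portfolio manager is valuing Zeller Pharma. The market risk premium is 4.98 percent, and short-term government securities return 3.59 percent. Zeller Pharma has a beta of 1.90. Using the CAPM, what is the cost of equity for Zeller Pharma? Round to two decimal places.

E(R) = R_f + β × MRP = 3.59% + 1.90 × 4.98% = 13.05%

13.05%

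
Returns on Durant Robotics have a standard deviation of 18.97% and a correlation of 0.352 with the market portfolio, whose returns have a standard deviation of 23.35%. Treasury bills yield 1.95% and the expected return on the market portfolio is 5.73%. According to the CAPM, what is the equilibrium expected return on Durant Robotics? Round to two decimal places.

β = ρ × σ_i / σ_m = 0.352 × 18.97% / 23.35% = 0.2860
MRP = 5.73% − 1.95% = 3.78%
E(R) = 1.95% + 0.2860 × 3.78% = 3.03%

3.03%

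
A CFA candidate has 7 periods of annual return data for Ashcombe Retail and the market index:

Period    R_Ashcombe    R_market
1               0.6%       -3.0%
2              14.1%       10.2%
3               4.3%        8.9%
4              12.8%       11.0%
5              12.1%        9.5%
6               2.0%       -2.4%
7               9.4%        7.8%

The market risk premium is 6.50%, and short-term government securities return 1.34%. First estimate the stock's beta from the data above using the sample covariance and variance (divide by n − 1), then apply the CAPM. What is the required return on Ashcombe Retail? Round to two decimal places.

Mean R_i = (0.6 + 14.1 + 4.3 + 12.8 + 12.1 + 2.0 + 9.4) / 7 = 7.9000%
Mean R_m = (-3.0 + 10.2 + 8.9 + 11.0 + 9.5 − 2.4 + 7.8) / 7 = 6.0000%
Σ(R_i − R̄_i)(R_m − R̄_m) = 172.7600  ⇒  Cov = 172.7600 / 6 = 28.7933
Σ(R_m − R̄_m)² = 218.1000  ⇒  Var(R_m) = 218.1000 / 6 = 36.3500
β = Cov / Var(R_m) = 28.7933 / 36.3500 = 0.7921
E(R) = R_f + β × MRP = 1.34% + 0.7921 × 6.50% = 6.49%

6.49%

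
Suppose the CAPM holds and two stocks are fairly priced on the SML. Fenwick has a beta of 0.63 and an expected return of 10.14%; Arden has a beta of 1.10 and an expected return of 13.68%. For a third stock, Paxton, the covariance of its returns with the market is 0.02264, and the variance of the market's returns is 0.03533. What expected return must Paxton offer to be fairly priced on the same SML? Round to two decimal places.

10.22%

MRP = (13.68% − 10.14%) / (1.10 − 0.63) = 7.5319%
R_f = 10.14% − 0.63 × 7.5319% = 5.3949%
β_Paxton = Cov / Var(R_m) = 0.02264 / 0.03533 = 0.6408
E(R_Paxton) = R_f + β × MRP = 5.3949% + 0.6408 × 7.5319% = 10.22%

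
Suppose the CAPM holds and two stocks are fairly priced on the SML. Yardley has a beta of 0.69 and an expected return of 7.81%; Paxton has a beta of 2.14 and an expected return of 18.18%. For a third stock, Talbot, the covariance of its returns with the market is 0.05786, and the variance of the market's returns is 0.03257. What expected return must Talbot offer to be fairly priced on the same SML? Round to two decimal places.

MRP = (18.18% − 7.81%) / (2.14 − 0.69) = 7.1517%
R_f = 7.81% − 0.69 × 7.1517% = 2.8753%
β_Talbot = Cov / Var(R_m) = 0.05786 / 0.03257 = 1.7765
E(R_Talbot) = R_f + β × MRP = 2.8753% + 1.7765 × 7.1517% = 15.58%

15.58%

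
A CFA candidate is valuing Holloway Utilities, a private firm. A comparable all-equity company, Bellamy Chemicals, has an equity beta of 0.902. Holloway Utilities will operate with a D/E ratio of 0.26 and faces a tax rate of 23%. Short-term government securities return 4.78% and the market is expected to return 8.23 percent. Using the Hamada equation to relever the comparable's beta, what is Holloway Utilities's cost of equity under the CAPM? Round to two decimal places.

8.51%

β_L = β_U × [1 + (1 − t)(D/E)] = 0.902 × [1 + (1 − 0.23) × 0.26]
    = 0.902 × [1 + 0.77 × 0.26] = 0.902 × 1.2002 = 1.0826
MRP = 8.23% − 4.78% = 3.45%
E(R) = R_f + β_L × MRP = 4.78% + 1.0826 × 3.45% = 8.51%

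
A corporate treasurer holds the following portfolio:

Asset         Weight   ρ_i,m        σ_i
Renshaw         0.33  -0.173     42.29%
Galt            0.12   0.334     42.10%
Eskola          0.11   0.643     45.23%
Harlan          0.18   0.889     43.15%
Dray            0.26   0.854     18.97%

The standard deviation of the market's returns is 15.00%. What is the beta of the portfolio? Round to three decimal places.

β_Renshaw = -0.173 × 42.29% / 15.00% = -0.4877
β_Galt = 0.334 × 42.10% / 15.00% = 0.9374
β_Eskola = 0.643 × 45.23% / 15.00% = 1.9389
β_Harlan = 0.889 × 43.15% / 15.00% = 2.5574
β_Dray = 0.854 × 18.97% / 15.00% = 1.0800
β_P = Σ w_i β_i = 0.33×-0.4877 + 0.12×0.9374 + 0.11×1.9389 + 0.18×2.5574 + 0.26×1.0800 = 0.9060

0.906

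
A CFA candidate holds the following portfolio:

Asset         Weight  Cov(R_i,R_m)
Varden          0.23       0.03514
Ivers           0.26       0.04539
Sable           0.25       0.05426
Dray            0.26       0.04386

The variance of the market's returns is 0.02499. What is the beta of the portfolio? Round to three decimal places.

β_Varden = 0.03514 / 0.02499 = 1.4062
β_Ivers = 0.04539 / 0.02499 = 1.8163
β_Sable = 0.05426 / 0.02499 = 2.1713
β_Dray = 0.04386 / 0.02499 = 1.7551
β_P = Σ w_i β_i = 0.23×1.4062 + 0.26×1.8163 + 0.25×2.1713 + 0.26×1.7551 = 1.7948

1.795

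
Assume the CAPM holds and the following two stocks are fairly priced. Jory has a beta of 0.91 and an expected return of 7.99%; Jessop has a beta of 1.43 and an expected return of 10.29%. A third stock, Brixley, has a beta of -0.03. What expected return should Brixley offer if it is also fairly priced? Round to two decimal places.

3.83%

MRP (SML slope) = (10.29% − 7.99%) / (1.43 − 0.91) = 2.30% / 0.52 = 4.4231%
R_f (intercept) = 7.99% − 0.91 × 4.4231% = 3.9650%
E(R_Brixley) = R_f + β × MRP = 3.9650% + -0.03 × 4.4231% = 3.83%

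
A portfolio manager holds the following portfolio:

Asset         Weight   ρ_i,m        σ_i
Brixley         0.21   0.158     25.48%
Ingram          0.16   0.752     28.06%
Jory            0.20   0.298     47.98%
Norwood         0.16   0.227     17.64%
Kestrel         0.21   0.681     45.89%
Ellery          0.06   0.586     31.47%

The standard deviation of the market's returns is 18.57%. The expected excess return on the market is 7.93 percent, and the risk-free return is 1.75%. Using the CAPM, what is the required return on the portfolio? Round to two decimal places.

β_Brixley = 0.158 × 25.48% / 18.57% = 0.2168
β_Ingram = 0.752 × 28.06% / 18.57% = 1.1363
β_Jory = 0.298 × 47.98% / 18.57% = 0.7700
β_Norwood = 0.227 × 17.64% / 18.57% = 0.2156
β_Kestrel = 0.681 × 45.89% / 18.57% = 1.6829
β_Ellery = 0.586 × 31.47% / 18.57% = 0.9931
β_P = Σ w_i β_i = 0.21×0.2168 + 0.16×1.1363 + 0.20×0.7700 + 0.16×0.2156 + 0.21×1.6829 + 0.06×0.9931 = 0.8288
E(R_P) = R_f + β_P × MRP = 1.75% + 0.8288 × 7.93% = 8.32%

8.32%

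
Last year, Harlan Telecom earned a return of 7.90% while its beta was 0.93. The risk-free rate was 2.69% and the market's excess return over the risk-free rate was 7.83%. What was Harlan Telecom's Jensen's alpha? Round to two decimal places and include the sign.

-2.07%

CAPM benchmark = R_f + β(R_m − R_f) = 2.69% + 0.93 × 7.83% = 9.9719%
α = actual − benchmark = 7.90% − 9.9719% = -2.07%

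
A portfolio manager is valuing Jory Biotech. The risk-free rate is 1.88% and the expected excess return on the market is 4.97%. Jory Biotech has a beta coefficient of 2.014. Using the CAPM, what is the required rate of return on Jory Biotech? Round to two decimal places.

E(R) = R_f + β × MRP = 1.88% + 2.014 × 4.97% = 11.89%

11.89%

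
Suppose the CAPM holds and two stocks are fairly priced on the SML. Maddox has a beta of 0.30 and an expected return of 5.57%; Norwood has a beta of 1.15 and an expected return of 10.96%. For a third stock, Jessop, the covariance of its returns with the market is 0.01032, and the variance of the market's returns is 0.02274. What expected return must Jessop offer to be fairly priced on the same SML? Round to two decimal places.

6.55%

MRP = (10.96% − 5.57%) / (1.15 − 0.30) = 6.3412%
R_f = 5.57% − 0.30 × 6.3412% = 3.6676%
β_Jessop = Cov / Var(R_m) = 0.01032 / 0.02274 = 0.4538
E(R_Jessop) = R_f + β × MRP = 3.6676% + 0.4538 × 6.3412% = 6.55%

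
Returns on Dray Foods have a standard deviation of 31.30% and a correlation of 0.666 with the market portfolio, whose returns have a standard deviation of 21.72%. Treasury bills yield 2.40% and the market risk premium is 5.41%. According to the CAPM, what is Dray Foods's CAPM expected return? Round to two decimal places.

β = ρ × σ_i / σ_m = 0.666 × 31.30% / 21.72% = 0.9598
E(R) = 2.40% + 0.9598 × 5.41% = 7.59%

7.59%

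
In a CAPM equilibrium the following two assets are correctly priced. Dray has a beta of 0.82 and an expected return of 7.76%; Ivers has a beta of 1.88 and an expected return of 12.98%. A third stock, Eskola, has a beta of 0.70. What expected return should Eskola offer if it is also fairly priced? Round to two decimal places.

MRP (SML slope) = (12.98% − 7.76%) / (1.88 − 0.82) = 5.22% / 1.06 = 4.9245%
R_f (intercept) = 7.76% − 0.82 × 4.9245% = 3.7219%
E(R_Eskola) = R_f + β × MRP = 3.7219% + 0.70 × 4.9245% = 7.17%

7.17%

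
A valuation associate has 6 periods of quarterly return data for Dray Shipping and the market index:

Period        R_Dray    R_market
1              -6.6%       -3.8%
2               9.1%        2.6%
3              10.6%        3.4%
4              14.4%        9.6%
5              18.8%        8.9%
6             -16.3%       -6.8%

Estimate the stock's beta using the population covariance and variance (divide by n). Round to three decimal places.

Mean R_i = (-6.6 + 9.1 + 10.6 + 14.4 + 18.8 − 16.3) / 6 = 5.0000%
Mean R_m = (-3.8 + 2.6 + 3.4 + 9.6 + 8.9 − 6.8) / 6 = 2.3167%
Σ(R_i − R̄_i)(R_m − R̄_m) = 431.6800  ⇒  Cov = 431.6800 / 6 = 71.9467
Σ(R_m − R̄_m)² = 218.1683  ⇒  Var(R_m) = 218.1683 / 6 = 36.3614
β = Cov / Var(R_m) = 71.9467 / 36.3614 = 1.9787

1.979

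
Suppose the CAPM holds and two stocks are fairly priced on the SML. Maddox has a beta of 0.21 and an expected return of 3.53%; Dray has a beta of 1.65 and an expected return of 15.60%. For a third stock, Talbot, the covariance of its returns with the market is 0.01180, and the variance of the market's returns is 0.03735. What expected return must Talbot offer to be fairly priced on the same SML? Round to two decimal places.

4.42%

MRP = (15.60% − 3.53%) / (1.65 − 0.21) = 8.3819%
R_f = 3.53% − 0.21 × 8.3819% = 1.7698%
β_Talbot = Cov / Var(R_m) = 0.01180 / 0.03735 = 0.3159
E(R_Talbot) = R_f + β × MRP = 1.7698% + 0.3159 × 8.3819% = 4.42%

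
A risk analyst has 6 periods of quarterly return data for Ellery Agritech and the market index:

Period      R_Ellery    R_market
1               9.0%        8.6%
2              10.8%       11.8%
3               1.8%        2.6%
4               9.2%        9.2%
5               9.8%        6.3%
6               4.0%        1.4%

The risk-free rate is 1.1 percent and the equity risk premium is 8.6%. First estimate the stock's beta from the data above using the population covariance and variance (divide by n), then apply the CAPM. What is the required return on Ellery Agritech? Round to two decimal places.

8.00%

Mean R_i = (9.0 + 10.8 + 1.8 + 9.2 + 9.8 + 4.0) / 6 = 7.4333%
Mean R_m = (8.6 + 11.8 + 2.6 + 9.2 + 6.3 + 1.4) / 6 = 6.6500%
Σ(R_i − R̄_i)(R_m − R̄_m) = 64.9100  ⇒  Cov = 64.9100 / 6 = 10.8183
Σ(R_m − R̄_m)² = 80.9150  ⇒  Var(R_m) = 80.9150 / 6 = 13.4858
β = Cov / Var(R_m) = 10.8183 / 13.4858 = 0.8022
E(R) = R_f + β × MRP = 1.1% + 0.8022 × 8.6% = 8.00%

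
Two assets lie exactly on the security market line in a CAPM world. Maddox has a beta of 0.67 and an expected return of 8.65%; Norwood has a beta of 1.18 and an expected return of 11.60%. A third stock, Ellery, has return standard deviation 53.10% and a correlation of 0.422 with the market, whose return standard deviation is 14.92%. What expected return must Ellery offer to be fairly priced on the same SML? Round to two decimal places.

13.46%

MRP = (11.60% − 8.65%) / (1.18 − 0.67) = 5.7843%
R_f = 8.65% − 0.67 × 5.7843% = 4.7745%
β_Ellery = ρ·σ_i/σ_m = 0.422 × 53.10 / 14.92 = 1.5019
E(R_Ellery) = R_f + β × MRP = 4.7745% + 1.5019 × 5.7843% = 13.46%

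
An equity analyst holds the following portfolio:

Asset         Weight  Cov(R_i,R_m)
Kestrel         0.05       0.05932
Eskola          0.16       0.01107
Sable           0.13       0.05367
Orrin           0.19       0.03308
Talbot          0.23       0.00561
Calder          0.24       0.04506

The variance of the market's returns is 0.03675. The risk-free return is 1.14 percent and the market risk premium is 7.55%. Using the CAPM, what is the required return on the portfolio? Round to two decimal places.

7.32%

β_Kestrel = 0.05932 / 0.03675 = 1.6141
β_Eskola = 0.01107 / 0.03675 = 0.3012
β_Sable = 0.05367 / 0.03675 = 1.4604
β_Orrin = 0.03308 / 0.03675 = 0.9001
β_Talbot = 0.00561 / 0.03675 = 0.1527
β_Calder = 0.04506 / 0.03675 = 1.2261
β_P = Σ w_i β_i = 0.05×1.6141 + 0.16×0.3012 + 0.13×1.4604 + 0.19×0.9001 + 0.23×0.1527 + 0.24×1.2261 = 0.8192
E(R_P) = R_f + β_P × MRP = 1.14% + 0.8192 × 7.55% = 7.32%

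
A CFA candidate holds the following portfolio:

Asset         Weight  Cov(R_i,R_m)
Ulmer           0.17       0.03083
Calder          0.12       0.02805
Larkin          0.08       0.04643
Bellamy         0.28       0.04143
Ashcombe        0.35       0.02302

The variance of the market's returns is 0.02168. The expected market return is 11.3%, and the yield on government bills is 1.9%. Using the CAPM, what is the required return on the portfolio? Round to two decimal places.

β_Ulmer = 0.03083 / 0.02168 = 1.4220
β_Calder = 0.02805 / 0.02168 = 1.2938
β_Larkin = 0.04643 / 0.02168 = 2.1416
β_Bellamy = 0.04143 / 0.02168 = 1.9110
β_Ashcombe = 0.02302 / 0.02168 = 1.0618
β_P = Σ w_i β_i = 0.17×1.4220 + 0.12×1.2938 + 0.08×2.1416 + 0.28×1.9110 + 0.35×1.0618 = 1.4750
MRP = 11.3% − 1.9% = 9.40%
E(R_P) = R_f + β_P × MRP = 1.9% + 1.4750 × 9.4% = 15.77%

15.77%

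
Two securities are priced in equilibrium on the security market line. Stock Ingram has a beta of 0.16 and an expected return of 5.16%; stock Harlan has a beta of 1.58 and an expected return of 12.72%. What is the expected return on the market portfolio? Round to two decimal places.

9.63%

Both satisfy E(R) = R_f + β·MRP, so the slope of the SML is
MRP = (12.72% − 5.16%) / (1.58 − 0.16) = 7.56% / 1.42 = 5.3239%
R_f = E(R_Ingram) − β_Ingram·MRP = 5.16% − 0.16 × 5.3239% = 4.3082%
E(R_m) = R_f + MRP = 4.3082% + 5.3239% = 9.63%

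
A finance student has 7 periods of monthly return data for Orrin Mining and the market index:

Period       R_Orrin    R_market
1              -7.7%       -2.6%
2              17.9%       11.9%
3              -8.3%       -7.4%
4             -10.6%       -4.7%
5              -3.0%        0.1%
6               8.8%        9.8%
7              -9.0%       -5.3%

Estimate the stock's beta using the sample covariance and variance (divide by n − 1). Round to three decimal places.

Mean R_i = (-7.7 + 17.9 − 8.3 − 10.6 − 3.0 + 8.8 − 9.0) / 7 = -1.7000%
Mean R_m = (-2.6 + 11.9 − 7.4 − 4.7 + 0.1 + 9.8 − 5.3) / 7 = 0.2571%
Σ(R_i − R̄_i)(R_m − R̄_m) = 480.9700  ⇒  Cov = 480.9700 / 6 = 80.1617
Σ(R_m − R̄_m)² = 348.8971  ⇒  Var(R_m) = 348.8971 / 6 = 58.1495
β = Cov / Var(R_m) = 80.1617 / 58.1495 = 1.3785

1.379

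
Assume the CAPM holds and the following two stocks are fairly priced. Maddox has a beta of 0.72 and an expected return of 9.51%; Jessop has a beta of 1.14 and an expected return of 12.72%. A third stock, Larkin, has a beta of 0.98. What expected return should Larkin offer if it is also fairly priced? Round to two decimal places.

11.50%

MRP (SML slope) = (12.72% − 9.51%) / (1.14 − 0.72) = 3.21% / 0.42 = 7.6429%
R_f (intercept) = 9.51% − 0.72 × 7.6429% = 4.0071%
E(R_Larkin) = R_f + β × MRP = 4.0071% + 0.98 × 7.6429% = 11.50%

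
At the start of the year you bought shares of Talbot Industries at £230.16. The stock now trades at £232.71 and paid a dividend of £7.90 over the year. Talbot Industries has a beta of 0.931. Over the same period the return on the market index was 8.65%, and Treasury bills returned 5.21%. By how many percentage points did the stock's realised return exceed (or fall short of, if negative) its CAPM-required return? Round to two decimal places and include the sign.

-3.87%

Realised HPR = (P1 + D1 − P0) / P0 = (232.71 + 7.90 − 230.16) / 230.16 = 10.45 / 230.16 = 4.5403%
MRP = 8.65% − 5.21% = 3.44%
CAPM required = R_f + β·MRP = 5.21% + 0.931 × 3.44% = 8.41264%
α = realised − required = 4.5403% − 8.41264% = -3.87%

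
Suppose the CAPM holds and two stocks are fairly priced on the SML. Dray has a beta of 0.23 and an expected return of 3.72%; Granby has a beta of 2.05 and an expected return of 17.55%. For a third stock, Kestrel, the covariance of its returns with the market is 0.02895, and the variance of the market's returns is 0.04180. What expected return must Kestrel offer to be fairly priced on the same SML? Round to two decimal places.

MRP = (17.55% − 3.72%) / (2.05 − 0.23) = 7.5989%
R_f = 3.72% − 0.23 × 7.5989% = 1.9723%
β_Kestrel = Cov / Var(R_m) = 0.02895 / 0.04180 = 0.6926
E(R_Kestrel) = R_f + β × MRP = 1.9723% + 0.6926 × 7.5989% = 7.24%

7.24%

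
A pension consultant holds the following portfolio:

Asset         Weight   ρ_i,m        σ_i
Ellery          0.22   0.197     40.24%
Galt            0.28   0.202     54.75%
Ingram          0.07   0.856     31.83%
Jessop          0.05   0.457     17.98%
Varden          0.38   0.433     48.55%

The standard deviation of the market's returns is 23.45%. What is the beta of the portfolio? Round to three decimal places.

β_Ellery = 0.197 × 40.24% / 23.45% = 0.3381
β_Galt = 0.202 × 54.75% / 23.45% = 0.4716
β_Ingram = 0.856 × 31.83% / 23.45% = 1.1619
β_Jessop = 0.457 × 17.98% / 23.45% = 0.3504
β_Varden = 0.433 × 48.55% / 23.45% = 0.8965
β_P = Σ w_i β_i = 0.22×0.3381 + 0.28×0.4716 + 0.07×1.1619 + 0.05×0.3504 + 0.38×0.8965 = 0.6460

0.646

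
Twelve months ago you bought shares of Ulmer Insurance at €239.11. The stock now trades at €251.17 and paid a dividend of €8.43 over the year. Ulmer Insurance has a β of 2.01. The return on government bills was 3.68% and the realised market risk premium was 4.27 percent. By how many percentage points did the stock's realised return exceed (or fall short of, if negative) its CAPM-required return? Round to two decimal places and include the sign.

-3.69%

Realised HPR = (P1 + D1 − P0) / P0 = (251.17 + 8.43 − 239.11) / 239.11 = 20.49 / 239.11 = 8.5693%
CAPM required = R_f + β·MRP = 3.68% + 2.01 × 4.27% = 12.2627%
α = realised − required = 8.5693% − 12.2627% = -3.69%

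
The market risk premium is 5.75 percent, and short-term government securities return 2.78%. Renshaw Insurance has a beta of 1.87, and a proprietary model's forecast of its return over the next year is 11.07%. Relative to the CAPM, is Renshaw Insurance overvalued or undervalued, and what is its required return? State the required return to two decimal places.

Required return = R_f + β·MRP = 2.78% + 1.87 × 5.75% = 13.53%
Forecast 11.07% < required 13.53% → the stock plots below the SML → overvalued.

Overvalued; required return 13.53%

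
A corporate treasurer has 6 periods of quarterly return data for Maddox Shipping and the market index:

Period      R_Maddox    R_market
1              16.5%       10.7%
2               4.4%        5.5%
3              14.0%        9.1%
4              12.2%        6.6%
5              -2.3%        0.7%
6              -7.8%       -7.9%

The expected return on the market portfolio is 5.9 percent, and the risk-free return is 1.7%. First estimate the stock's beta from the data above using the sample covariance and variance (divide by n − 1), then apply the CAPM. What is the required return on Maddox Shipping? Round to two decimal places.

7.42%

Mean R_i = (16.5 + 4.4 + 14.0 + 12.2 − 2.3 − 7.8) / 6 = 6.1667%
Mean R_m = (10.7 + 5.5 + 9.1 + 6.6 + 0.7 − 7.9) / 6 = 4.1167%
Σ(R_i − R̄_i)(R_m − R̄_m) = 316.3633  ⇒  Cov = 316.3633 / 5 = 63.2727
Σ(R_m − R̄_m)² = 232.3283  ⇒  Var(R_m) = 232.3283 / 5 = 46.4657
β = Cov / Var(R_m) = 63.2727 / 46.4657 = 1.3617
MRP = 5.9% − 1.7% = 4.20%
E(R) = R_f + β × MRP = 1.7% + 1.3617 × 4.2% = 7.42%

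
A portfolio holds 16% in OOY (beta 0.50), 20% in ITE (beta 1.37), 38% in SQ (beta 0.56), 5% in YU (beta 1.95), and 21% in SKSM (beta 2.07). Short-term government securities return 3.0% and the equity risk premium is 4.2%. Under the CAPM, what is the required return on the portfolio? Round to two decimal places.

β_P = Σ w_i β_i = 0.16×0.50 + 0.20×1.37 + 0.38×0.56 + 0.05×1.95 + 0.21×2.07 = 1.0990
E(R_P) = R_f + β_P × MRP = 3.0% + 1.0990 × 4.2% = 7.62%

7.62%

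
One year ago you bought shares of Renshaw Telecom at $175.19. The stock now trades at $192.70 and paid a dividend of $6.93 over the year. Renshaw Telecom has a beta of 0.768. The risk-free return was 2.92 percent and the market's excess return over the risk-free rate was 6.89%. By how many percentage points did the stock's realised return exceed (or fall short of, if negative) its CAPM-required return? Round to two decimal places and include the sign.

Realised HPR = (P1 + D1 − P0) / P0 = (192.70 + 6.93 − 175.19) / 175.19 = 24.44 / 175.19 = 13.9506%
CAPM required = R_f + β·MRP = 2.92% + 0.768 × 6.89% = 8.21152%
α = realised − required = 13.9506% − 8.21152% = +5.74%

+5.74%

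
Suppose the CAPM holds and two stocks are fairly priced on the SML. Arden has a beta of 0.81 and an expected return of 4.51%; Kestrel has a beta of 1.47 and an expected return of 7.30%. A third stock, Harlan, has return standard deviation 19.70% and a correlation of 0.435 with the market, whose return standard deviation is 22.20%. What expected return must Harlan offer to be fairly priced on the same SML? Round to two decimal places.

MRP = (7.30% − 4.51%) / (1.47 − 0.81) = 4.2273%
R_f = 4.51% − 0.81 × 4.2273% = 1.0859%
β_Harlan = ρ·σ_i/σ_m = 0.435 × 19.70 / 22.20 = 0.3860
E(R_Harlan) = R_f + β × MRP = 1.0859% + 0.3860 × 4.2273% = 2.72%

2.72%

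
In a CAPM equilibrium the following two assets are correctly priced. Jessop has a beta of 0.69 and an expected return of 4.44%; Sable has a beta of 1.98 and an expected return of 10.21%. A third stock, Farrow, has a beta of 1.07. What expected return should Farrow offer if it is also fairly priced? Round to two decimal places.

6.14%

MRP (SML slope) = (10.21% − 4.44%) / (1.98 − 0.69) = 5.77% / 1.29 = 4.4729%
R_f (intercept) = 4.44% − 0.69 × 4.4729% = 1.3537%
E(R_Farrow) = R_f + β × MRP = 1.3537% + 1.07 × 4.4729% = 6.14%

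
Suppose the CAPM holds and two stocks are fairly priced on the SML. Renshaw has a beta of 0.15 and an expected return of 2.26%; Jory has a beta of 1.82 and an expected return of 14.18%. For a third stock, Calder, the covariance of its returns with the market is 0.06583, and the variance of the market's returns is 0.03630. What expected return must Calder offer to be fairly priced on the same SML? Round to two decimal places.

MRP = (14.18% − 2.26%) / (1.82 − 0.15) = 7.1377%
R_f = 2.26% − 0.15 × 7.1377% = 1.1893%
β_Calder = Cov / Var(R_m) = 0.06583 / 0.03630 = 1.8135
E(R_Calder) = R_f + β × MRP = 1.1893% + 1.8135 × 7.1377% = 14.13%

14.13%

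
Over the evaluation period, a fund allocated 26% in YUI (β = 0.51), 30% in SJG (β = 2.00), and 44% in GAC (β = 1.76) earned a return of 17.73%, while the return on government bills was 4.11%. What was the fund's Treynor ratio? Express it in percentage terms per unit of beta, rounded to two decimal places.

β_P = 0.26×0.51 + 0.30×2.00 + 0.44×1.76 = 1.5070
Treynor = (R_P − R_f) / β_P = (17.73% − 4.11%) / 1.5070 = 13.62% / 1.5070 = 9.04%

9.04%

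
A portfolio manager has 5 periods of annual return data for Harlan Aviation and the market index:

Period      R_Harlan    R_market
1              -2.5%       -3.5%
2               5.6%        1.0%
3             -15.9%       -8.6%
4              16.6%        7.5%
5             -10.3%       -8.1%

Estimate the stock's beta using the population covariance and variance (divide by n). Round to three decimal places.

1.892

Mean R_i = (-2.5 + 5.6 − 15.9 + 16.6 − 10.3) / 5 = -1.3000%
Mean R_m = (-3.5 + 1.0 − 8.6 + 7.5 − 8.1) / 5 = -2.3400%
Σ(R_i − R̄_i)(R_m − R̄_m) = 343.8100  ⇒  Cov = 343.8100 / 5 = 68.7620
Σ(R_m − R̄_m)² = 181.6920  ⇒  Var(R_m) = 181.6920 / 5 = 36.3384
β = Cov / Var(R_m) = 68.7620 / 36.3384 = 1.8923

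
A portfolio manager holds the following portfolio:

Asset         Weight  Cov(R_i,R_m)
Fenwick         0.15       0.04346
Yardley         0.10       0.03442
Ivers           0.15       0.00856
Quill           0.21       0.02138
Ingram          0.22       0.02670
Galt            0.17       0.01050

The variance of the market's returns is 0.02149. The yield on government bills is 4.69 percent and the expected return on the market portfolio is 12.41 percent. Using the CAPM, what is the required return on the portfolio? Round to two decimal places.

β_Fenwick = 0.04346 / 0.02149 = 2.0223
β_Yardley = 0.03442 / 0.02149 = 1.6017
β_Ivers = 0.00856 / 0.02149 = 0.3983
β_Quill = 0.02138 / 0.02149 = 0.9949
β_Ingram = 0.02670 / 0.02149 = 1.2424
β_Galt = 0.01050 / 0.02149 = 0.4886
β_P = Σ w_i β_i = 0.15×2.0223 + 0.10×1.6017 + 0.15×0.3983 + 0.21×0.9949 + 0.22×1.2424 + 0.17×0.4886 = 1.0886
MRP = 12.41% − 4.69% = 7.72%
E(R_P) = R_f + β_P × MRP = 4.69% + 1.0886 × 7.72% = 13.09%

13.09%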